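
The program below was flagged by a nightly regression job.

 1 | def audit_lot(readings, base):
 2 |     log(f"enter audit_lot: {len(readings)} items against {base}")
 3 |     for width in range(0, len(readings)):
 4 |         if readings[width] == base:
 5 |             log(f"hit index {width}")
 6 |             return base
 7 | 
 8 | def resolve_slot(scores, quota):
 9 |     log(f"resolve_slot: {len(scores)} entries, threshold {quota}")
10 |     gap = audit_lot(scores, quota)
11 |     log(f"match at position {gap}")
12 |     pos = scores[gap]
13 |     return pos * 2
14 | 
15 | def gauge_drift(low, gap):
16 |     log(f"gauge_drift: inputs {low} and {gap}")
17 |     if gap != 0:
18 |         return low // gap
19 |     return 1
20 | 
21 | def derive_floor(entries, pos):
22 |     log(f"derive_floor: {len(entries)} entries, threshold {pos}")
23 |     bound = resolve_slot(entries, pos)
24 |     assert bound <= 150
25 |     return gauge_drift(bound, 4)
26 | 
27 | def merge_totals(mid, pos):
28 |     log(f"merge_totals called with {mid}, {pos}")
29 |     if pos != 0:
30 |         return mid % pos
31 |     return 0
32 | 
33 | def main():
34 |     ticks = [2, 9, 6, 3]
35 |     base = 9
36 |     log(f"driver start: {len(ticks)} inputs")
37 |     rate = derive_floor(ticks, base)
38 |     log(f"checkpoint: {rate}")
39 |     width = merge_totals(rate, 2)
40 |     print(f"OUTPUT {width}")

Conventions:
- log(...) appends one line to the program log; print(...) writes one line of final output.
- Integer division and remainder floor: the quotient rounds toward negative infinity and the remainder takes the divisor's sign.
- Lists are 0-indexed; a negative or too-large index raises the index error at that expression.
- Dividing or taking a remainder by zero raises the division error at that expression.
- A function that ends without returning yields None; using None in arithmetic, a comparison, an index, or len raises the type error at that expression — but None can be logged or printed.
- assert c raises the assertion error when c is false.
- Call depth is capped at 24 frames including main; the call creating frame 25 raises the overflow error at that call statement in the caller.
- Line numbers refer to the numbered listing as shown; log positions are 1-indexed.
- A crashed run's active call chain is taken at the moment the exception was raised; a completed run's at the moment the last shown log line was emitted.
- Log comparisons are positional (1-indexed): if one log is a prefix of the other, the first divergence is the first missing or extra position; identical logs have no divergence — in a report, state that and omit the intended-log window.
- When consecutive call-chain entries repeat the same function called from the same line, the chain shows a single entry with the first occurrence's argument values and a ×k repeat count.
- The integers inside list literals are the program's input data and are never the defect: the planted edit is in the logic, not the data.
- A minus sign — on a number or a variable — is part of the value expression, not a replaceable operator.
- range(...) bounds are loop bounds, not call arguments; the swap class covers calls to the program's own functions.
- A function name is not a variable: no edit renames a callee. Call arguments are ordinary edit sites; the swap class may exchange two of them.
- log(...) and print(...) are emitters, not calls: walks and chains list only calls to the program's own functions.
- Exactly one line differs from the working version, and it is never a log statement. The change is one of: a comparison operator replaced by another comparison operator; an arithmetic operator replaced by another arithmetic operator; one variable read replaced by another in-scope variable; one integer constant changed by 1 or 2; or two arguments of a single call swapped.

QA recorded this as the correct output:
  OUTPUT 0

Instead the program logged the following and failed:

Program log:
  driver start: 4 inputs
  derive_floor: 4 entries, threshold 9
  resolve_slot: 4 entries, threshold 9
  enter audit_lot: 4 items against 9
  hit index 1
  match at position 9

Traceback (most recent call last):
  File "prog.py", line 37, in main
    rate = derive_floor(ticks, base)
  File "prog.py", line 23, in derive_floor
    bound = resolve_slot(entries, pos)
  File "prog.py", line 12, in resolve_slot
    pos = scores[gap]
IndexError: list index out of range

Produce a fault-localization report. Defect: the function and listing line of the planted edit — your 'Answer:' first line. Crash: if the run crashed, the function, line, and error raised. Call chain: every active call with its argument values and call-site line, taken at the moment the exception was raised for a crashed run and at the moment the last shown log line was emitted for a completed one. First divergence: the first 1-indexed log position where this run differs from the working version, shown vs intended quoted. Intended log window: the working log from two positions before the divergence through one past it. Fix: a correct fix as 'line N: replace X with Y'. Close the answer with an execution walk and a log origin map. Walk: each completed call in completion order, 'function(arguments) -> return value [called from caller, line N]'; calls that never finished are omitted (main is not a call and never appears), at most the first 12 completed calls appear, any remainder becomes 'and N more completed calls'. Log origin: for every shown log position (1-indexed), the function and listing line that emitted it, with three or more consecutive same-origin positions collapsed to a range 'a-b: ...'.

Answer: the defect is in audit_lot at line 6.
Key observation: Log line 6 is where behavior first shows: 'match at position 9' appears instead of 'match at position 1'.
Crash: resolve_slot, line 12, IndexError.
Call chain: main -> derive_floor([2, 9, 6, 3], 9) (called at line 37) -> resolve_slot([2, 9, 6, 3], 9) (called at line 23).
First divergence: position 6 — shown 'match at position 9', intended 'match at position 1'.
Intended log window:
  4: enter audit_lot: 4 items against 9
  5: hit index 1
  6: match at position 1
  7: gauge_drift: inputs 18 and 4
Execution walk:
  audit_lot([2, 9, 6, 3], 9) -> 9  [called from resolve_slot, line 10]
Log origins:
  1: from main, line 36
  2: from derive_floor, line 22
  3: from resolve_slot, line 9
  4: from audit_lot, line 2
  5: from audit_lot, line 5
  6: from resolve_slot, line 11
A correct fix: line 6: replace `base` with `width`.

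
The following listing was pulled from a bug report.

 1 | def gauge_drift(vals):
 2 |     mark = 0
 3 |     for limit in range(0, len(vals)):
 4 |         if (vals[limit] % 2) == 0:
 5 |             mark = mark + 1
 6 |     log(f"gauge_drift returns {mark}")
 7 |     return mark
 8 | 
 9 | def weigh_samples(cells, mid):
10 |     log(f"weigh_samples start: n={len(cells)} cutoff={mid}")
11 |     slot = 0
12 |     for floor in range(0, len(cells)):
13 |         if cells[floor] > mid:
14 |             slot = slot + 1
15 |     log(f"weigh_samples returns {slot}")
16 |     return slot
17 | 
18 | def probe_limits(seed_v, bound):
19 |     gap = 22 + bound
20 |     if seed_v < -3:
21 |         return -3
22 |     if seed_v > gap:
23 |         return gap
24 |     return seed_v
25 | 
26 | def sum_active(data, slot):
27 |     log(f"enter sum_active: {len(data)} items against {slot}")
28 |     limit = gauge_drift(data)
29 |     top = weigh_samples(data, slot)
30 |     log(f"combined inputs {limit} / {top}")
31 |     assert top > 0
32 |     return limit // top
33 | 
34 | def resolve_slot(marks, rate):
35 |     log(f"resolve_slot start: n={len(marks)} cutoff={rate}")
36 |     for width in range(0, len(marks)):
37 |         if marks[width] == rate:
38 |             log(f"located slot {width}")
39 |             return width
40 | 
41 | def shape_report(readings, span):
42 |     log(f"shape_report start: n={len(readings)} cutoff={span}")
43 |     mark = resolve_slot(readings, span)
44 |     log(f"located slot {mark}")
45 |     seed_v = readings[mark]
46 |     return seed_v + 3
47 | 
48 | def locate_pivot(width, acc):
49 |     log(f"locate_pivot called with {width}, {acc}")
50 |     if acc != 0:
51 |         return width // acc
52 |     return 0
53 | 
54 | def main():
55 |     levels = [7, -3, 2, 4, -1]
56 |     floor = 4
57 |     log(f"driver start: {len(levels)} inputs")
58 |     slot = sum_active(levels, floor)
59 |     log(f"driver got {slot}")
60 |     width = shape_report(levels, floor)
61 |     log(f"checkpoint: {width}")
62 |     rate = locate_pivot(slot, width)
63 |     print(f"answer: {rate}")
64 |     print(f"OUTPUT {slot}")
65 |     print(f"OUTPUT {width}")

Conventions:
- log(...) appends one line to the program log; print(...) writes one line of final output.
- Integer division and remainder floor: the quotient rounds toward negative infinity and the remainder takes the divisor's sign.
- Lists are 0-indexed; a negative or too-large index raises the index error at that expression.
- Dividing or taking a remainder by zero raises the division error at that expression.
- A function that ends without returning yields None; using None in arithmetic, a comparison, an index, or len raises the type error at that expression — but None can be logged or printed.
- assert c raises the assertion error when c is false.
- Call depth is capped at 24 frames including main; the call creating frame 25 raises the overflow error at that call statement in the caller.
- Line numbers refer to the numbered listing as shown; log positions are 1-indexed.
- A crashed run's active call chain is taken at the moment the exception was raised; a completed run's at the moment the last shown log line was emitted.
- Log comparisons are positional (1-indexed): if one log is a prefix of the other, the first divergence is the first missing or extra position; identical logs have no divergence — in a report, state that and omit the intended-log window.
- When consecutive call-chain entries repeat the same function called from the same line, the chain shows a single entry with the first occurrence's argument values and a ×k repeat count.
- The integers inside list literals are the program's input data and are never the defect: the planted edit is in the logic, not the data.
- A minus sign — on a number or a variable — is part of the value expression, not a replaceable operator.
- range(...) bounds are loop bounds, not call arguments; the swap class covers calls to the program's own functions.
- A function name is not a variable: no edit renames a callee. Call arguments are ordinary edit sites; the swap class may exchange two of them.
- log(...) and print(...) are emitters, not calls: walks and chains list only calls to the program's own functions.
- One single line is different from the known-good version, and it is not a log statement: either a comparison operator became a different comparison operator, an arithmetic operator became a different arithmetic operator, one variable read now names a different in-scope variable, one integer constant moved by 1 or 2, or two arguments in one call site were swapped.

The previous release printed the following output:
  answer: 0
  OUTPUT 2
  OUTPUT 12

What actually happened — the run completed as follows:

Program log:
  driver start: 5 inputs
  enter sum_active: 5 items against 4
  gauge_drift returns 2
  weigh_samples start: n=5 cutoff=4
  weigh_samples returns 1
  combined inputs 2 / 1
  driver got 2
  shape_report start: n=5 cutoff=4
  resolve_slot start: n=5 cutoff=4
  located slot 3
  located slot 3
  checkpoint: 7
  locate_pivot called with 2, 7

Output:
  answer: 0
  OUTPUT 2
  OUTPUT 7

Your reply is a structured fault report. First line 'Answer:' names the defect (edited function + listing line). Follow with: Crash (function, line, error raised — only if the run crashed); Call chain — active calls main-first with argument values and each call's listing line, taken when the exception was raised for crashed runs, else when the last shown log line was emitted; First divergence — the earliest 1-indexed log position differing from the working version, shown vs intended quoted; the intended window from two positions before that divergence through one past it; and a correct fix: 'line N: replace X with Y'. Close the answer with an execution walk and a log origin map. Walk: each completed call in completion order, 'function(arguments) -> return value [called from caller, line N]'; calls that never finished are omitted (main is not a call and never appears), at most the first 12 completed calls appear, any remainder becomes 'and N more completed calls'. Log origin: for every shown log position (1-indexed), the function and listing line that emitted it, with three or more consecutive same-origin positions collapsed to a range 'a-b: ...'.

Answer: the defect is in shape_report at line 46.
Core observation: At log position 12 the runs split — shown 'checkpoint: 7', but the working version logs 'checkpoint: 12'.
Call chain: main -> locate_pivot(2, 7) (called at line 62).
First divergence: position 12 — shown 'checkpoint: 7', intended 'checkpoint: 12'.
Intended log window:
  10: located slot 3
  11: located slot 3
  12: checkpoint: 12
  13: locate_pivot called with 2, 12
Execution walk:
  gauge_drift([7, -3, 2, 4, -1]) -> 2  [called from sum_active, line 28]
  weigh_samples([7, -3, 2, 4, -1], 4) -> 1  [called from sum_active, line 29]
  sum_active([7, -3, 2, 4, -1], 4) -> 2  [called from main, line 58]
  resolve_slot([7, -3, 2, 4, -1], 4) -> 3  [called from shape_report, line 43]
  shape_report([7, -3, 2, 4, -1], 4) -> 7  [called from main, line 60]
  locate_pivot(2, 7) -> 0  [called from main, line 62]
Log origins:
  1: from main, line 57
  2: from sum_active, line 27
  3: from gauge_drift, line 6
  4: from weigh_samples, line 10
  5: from weigh_samples, line 15
  6: from sum_active, line 30
  7: from main, line 59
  8: from shape_report, line 42
  9: from resolve_slot, line 35
  10: from resolve_slot, line 38
  11: from shape_report, line 44
  12: from main, line 61
  13: from locate_pivot, line 49
A correct fix: line 46: replace `+` with `*`.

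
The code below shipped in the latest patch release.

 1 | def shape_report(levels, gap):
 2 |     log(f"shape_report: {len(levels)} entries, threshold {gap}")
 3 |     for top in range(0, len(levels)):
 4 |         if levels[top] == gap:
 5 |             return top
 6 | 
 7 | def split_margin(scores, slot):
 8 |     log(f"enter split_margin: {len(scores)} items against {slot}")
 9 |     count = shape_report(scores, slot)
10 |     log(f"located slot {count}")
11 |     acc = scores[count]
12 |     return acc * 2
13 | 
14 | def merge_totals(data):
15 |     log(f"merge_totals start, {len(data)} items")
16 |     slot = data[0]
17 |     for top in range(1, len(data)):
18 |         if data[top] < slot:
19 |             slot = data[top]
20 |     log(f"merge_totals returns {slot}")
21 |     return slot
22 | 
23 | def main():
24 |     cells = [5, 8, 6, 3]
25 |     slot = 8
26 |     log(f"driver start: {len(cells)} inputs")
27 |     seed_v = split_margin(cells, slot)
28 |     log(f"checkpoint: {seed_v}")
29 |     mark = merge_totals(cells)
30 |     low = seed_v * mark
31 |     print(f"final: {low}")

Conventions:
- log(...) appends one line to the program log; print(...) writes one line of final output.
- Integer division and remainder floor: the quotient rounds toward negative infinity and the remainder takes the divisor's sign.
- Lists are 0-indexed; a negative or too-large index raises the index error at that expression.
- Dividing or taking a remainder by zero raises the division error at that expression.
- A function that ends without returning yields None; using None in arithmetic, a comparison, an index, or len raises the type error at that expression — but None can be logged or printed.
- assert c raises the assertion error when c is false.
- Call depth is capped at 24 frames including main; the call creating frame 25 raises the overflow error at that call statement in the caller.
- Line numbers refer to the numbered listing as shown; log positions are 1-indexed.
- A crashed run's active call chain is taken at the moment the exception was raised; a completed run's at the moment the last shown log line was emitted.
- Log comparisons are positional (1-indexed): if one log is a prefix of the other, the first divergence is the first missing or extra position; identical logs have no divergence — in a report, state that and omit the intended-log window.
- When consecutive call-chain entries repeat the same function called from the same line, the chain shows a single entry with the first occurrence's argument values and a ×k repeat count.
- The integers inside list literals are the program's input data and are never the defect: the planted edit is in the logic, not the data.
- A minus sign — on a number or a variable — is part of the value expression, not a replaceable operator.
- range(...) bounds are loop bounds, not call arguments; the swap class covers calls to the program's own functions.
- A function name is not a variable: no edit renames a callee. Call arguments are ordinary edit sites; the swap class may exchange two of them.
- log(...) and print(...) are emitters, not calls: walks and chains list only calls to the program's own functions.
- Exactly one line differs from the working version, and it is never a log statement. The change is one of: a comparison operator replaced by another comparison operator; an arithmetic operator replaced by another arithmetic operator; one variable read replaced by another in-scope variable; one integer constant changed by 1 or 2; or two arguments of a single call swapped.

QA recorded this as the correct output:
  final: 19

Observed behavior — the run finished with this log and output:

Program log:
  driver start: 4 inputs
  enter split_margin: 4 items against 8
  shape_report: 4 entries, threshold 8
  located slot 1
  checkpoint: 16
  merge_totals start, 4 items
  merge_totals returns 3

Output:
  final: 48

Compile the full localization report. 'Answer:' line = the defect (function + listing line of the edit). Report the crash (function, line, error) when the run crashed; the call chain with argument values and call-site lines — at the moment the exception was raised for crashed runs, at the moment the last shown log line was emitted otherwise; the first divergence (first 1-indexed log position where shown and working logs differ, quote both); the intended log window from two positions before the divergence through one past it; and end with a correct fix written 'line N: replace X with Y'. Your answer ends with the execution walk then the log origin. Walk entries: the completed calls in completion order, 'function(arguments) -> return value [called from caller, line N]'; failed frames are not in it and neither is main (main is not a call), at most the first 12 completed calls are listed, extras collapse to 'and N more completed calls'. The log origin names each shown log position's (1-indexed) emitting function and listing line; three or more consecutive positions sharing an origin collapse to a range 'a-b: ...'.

Answer: the defect is in main at line 30.
Key fact: The two runs log identically and part ways only at the printed values.
Call chain: main -> merge_totals([5, 8, 6, 3]) (called at line 29).
First divergence: none (the log streams are identical).
Execution walk:
  shape_report([5, 8, 6, 3], 8) -> 1  [called from split_margin, line 9]
  split_margin([5, 8, 6, 3], 8) -> 16  [called from main, line 27]
  merge_totals([5, 8, 6, 3]) -> 3  [called from main, line 29]
Log origins:
  1: emitted by main (line 26)
  2: emitted by split_margin (line 8)
  3: emitted by shape_report (line 2)
  4: emitted by split_margin (line 10)
  5: emitted by main (line 28)
  6: emitted by merge_totals (line 15)
  7: emitted by merge_totals (line 20)
A correct fix: line 30: replace `*` with `+`.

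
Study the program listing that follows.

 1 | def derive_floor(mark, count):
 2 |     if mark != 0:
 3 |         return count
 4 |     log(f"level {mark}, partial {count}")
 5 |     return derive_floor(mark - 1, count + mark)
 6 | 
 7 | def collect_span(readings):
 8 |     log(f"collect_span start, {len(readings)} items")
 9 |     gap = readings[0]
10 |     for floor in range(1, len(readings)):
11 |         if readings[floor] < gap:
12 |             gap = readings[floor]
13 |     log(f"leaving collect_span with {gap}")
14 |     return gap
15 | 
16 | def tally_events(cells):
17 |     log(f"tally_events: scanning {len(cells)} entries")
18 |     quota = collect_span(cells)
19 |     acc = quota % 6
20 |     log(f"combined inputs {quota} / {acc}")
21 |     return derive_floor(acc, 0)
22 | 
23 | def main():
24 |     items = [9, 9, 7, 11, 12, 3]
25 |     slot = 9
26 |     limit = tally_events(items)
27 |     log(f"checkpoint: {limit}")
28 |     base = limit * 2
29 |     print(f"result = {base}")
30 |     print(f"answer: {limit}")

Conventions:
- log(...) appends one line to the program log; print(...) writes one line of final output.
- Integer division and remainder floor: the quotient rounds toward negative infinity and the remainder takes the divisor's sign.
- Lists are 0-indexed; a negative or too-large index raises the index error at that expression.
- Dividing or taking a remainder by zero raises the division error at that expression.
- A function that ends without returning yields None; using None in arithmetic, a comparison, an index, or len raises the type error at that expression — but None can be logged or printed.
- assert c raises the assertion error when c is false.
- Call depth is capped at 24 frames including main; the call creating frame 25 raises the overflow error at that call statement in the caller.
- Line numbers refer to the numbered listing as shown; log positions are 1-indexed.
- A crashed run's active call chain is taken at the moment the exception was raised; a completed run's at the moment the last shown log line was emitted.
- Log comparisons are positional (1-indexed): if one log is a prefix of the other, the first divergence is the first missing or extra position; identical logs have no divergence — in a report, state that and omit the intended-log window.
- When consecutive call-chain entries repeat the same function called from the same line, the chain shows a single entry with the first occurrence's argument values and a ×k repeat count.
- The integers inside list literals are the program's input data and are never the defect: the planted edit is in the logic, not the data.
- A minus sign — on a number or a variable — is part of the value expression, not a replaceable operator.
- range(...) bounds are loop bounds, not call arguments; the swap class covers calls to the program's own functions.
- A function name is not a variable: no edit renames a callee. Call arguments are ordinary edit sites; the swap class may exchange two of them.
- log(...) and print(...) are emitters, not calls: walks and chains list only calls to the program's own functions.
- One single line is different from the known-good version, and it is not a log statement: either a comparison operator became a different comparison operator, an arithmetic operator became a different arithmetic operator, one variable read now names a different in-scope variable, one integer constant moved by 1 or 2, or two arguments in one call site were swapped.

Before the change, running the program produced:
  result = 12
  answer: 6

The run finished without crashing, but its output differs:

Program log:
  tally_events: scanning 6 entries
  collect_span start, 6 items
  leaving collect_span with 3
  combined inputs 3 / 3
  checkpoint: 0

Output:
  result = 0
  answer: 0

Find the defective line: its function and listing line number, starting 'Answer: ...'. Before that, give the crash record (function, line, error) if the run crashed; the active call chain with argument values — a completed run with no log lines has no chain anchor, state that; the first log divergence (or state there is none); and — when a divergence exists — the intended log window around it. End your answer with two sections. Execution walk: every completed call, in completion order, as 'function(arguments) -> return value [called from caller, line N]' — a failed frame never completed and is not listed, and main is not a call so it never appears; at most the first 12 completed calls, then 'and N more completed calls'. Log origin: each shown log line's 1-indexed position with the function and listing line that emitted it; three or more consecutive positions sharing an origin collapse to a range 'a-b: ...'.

Answer: the defect is in derive_floor at line 2.
The tell: The earliest visible damage is log position 5 — 'checkpoint: 0' rather than the intended 'level 3, partial 0'.
Call chain: main.
First divergence: position 5 — shown 'checkpoint: 0', intended 'level 3, partial 0'.
Intended log window:
  3: leaving collect_span with 3
  4: combined inputs 3 / 3
  5: level 3, partial 0
  6: level 2, partial 3
Execution walk:
  collect_span([9, 9, 7, 11, 12, 3]) -> 3  [called from tally_events, line 18]
  derive_floor(3, 0) -> 0  [called from tally_events, line 21]
  tally_events([9, 9, 7, 11, 12, 3]) -> 0  [called from main, line 26]
Log line origins:
  1: from tally_events, line 17
  2: from collect_span, line 8
  3: from collect_span, line 13
  4: from tally_events, line 20
  5: from main, line 27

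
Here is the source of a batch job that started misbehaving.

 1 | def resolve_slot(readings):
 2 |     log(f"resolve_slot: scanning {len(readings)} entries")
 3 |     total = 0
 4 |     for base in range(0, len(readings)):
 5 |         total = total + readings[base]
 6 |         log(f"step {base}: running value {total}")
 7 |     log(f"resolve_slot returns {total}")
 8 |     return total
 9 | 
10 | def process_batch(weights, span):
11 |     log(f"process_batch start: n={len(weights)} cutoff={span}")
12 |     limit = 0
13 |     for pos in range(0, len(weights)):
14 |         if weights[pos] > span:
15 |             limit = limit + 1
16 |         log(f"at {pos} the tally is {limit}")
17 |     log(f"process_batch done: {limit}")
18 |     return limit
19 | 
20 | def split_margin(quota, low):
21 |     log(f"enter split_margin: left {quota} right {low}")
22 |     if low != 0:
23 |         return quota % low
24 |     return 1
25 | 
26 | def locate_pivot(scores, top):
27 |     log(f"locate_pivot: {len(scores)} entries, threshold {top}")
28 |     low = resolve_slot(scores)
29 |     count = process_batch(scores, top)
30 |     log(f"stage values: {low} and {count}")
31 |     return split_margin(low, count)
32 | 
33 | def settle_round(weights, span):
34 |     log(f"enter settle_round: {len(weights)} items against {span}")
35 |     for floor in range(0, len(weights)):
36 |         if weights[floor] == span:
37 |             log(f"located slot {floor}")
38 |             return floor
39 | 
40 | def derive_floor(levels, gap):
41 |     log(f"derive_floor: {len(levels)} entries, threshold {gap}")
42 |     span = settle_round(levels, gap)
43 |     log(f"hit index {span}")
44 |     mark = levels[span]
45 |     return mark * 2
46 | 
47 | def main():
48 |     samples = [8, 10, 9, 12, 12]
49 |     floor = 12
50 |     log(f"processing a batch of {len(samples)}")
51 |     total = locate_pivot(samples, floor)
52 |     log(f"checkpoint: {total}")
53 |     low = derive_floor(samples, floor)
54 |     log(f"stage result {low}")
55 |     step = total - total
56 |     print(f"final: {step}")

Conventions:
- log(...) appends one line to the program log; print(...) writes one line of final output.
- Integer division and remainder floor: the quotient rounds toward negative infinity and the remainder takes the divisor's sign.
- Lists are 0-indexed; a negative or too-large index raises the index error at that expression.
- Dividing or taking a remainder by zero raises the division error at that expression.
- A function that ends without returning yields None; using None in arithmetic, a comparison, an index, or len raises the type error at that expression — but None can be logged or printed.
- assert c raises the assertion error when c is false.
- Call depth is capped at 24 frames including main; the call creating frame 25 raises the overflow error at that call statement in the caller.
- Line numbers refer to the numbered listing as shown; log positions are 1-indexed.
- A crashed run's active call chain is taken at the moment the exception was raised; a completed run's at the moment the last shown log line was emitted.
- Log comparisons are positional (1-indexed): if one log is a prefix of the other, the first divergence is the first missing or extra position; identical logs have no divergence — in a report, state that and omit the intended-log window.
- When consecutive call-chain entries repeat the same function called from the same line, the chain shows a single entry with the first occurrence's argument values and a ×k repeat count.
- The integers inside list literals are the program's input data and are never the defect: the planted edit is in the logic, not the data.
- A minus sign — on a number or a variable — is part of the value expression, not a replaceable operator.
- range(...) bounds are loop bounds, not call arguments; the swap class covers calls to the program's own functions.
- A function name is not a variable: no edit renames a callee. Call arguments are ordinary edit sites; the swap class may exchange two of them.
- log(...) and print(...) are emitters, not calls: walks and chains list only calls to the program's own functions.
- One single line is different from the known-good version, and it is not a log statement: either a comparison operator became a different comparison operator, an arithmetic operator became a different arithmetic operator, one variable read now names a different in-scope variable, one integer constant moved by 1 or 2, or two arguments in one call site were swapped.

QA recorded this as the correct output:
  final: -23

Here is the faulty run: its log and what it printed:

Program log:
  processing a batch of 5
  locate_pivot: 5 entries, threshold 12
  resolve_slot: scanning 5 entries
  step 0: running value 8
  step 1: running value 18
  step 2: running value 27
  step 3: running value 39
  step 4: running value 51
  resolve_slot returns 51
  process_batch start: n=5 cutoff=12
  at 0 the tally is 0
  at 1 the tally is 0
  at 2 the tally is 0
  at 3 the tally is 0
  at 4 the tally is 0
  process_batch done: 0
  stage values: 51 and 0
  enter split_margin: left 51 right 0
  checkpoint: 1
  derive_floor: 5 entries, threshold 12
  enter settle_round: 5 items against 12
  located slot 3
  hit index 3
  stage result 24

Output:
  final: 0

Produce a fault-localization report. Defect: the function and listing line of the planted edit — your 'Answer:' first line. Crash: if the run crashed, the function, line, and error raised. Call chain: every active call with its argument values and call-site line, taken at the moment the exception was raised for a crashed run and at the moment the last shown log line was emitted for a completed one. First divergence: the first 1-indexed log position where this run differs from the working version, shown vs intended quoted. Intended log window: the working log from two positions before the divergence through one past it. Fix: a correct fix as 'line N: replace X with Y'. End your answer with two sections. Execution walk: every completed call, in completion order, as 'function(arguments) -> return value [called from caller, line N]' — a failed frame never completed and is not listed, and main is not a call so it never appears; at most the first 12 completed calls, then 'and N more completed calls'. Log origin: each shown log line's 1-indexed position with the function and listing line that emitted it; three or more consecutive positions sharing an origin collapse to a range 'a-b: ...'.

Answer: the defect is in main at line 55.
The tell: Nothing in the log betrays the bug — only the output does.
Call chain: main.
First divergence: none; the two logs match at every position.
Execution walk:
  resolve_slot([8, 10, 9, 12, 12]) -> 51  [called from locate_pivot, line 28]
  process_batch([8, 10, 9, 12, 12], 12) -> 0  [called from locate_pivot, line 29]
  split_margin(51, 0) -> 1  [called from locate_pivot, line 31]
  locate_pivot([8, 10, 9, 12, 12], 12) -> 1  [called from main, line 51]
  settle_round([8, 10, 9, 12, 12], 12) -> 3  [called from derive_floor, line 42]
  derive_floor([8, 10, 9, 12, 12], 12) -> 24  [called from main, line 53]
Log origin:
  1 — main, line 50
  2 — locate_pivot, line 27
  3 — resolve_slot, line 2
  4-8 — resolve_slot, line 6
  9 — resolve_slot, line 7
  10 — process_batch, line 11
  11-15 — process_batch, line 16
  16 — process_batch, line 17
  17 — locate_pivot, line 30
  18 — split_margin, line 21
  19 — main, line 52
  20 — derive_floor, line 41
  21 — settle_round, line 34
  22 — settle_round, line 37
  23 — derive_floor, line 43
  24 — main, line 54
A correct fix: line 55: replace `total - total` with `total - low`.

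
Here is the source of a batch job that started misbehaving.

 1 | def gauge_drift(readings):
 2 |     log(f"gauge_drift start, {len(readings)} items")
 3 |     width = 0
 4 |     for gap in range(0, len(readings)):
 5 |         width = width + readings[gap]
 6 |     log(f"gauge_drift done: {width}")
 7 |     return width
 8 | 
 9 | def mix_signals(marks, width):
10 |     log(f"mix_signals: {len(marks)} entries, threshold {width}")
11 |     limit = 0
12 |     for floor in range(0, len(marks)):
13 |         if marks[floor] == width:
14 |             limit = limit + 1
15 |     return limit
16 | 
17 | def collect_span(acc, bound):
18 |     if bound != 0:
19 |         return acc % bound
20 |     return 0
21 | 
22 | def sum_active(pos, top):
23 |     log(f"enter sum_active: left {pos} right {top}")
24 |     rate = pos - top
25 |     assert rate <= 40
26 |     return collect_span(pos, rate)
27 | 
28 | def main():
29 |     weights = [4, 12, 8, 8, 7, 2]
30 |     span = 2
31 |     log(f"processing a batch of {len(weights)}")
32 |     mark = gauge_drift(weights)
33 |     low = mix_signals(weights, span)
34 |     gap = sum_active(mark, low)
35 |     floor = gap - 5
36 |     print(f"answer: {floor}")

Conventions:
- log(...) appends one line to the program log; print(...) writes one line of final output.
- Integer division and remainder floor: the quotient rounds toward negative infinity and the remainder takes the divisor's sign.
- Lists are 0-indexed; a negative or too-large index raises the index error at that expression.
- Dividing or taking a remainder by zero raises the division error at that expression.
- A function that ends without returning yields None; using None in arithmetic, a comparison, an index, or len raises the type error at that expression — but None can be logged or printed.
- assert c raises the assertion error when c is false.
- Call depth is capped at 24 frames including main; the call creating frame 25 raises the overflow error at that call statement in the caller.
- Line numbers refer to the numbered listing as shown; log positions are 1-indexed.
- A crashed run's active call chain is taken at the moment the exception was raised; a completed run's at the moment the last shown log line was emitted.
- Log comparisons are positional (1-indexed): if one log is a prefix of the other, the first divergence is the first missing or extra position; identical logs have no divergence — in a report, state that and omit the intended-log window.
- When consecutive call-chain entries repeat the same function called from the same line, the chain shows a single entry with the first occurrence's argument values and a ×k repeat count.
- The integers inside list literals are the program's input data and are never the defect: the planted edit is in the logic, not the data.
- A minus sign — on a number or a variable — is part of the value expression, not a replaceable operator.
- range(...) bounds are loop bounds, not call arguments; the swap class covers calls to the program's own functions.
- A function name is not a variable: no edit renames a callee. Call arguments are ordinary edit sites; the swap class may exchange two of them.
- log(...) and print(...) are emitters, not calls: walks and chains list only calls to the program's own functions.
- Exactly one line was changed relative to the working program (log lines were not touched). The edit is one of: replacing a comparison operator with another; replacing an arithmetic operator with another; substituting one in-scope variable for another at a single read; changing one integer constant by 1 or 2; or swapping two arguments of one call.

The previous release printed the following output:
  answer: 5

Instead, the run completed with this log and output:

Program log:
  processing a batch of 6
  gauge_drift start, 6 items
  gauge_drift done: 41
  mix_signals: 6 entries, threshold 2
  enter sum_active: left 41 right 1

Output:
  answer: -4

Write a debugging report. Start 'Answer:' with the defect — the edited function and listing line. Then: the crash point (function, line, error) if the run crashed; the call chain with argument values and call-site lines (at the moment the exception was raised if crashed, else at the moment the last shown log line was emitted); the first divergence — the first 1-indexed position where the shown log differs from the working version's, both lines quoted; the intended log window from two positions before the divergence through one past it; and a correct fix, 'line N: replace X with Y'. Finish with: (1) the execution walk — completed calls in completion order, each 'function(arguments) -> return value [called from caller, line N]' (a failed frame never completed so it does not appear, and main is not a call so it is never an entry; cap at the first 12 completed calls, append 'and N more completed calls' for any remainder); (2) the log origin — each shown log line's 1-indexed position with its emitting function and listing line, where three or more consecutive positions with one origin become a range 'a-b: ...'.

Answer: the defect is in main at line 35.
Core observation: Log streams are identical — the defect surfaces only in the printed output.
Call chain: main -> sum_active(41, 1) (called at line 34).
First divergence: none (the log streams are identical).
Execution walk:
  gauge_drift([4, 12, 8, 8, 7, 2]) -> 41  [called from main, line 32]
  mix_signals([4, 12, 8, 8, 7, 2], 2) -> 1  [called from main, line 33]
  collect_span(41, 40) -> 1  [called from sum_active, line 26]
  sum_active(41, 1) -> 1  [called from main, line 34]
Log origin:
  1: logged in main at line 31
  2: logged in gauge_drift at line 2
  3: logged in gauge_drift at line 6
  4: logged in mix_signals at line 10
  5: logged in sum_active at line 23
A correct fix: line 35: replace `-` with `*`.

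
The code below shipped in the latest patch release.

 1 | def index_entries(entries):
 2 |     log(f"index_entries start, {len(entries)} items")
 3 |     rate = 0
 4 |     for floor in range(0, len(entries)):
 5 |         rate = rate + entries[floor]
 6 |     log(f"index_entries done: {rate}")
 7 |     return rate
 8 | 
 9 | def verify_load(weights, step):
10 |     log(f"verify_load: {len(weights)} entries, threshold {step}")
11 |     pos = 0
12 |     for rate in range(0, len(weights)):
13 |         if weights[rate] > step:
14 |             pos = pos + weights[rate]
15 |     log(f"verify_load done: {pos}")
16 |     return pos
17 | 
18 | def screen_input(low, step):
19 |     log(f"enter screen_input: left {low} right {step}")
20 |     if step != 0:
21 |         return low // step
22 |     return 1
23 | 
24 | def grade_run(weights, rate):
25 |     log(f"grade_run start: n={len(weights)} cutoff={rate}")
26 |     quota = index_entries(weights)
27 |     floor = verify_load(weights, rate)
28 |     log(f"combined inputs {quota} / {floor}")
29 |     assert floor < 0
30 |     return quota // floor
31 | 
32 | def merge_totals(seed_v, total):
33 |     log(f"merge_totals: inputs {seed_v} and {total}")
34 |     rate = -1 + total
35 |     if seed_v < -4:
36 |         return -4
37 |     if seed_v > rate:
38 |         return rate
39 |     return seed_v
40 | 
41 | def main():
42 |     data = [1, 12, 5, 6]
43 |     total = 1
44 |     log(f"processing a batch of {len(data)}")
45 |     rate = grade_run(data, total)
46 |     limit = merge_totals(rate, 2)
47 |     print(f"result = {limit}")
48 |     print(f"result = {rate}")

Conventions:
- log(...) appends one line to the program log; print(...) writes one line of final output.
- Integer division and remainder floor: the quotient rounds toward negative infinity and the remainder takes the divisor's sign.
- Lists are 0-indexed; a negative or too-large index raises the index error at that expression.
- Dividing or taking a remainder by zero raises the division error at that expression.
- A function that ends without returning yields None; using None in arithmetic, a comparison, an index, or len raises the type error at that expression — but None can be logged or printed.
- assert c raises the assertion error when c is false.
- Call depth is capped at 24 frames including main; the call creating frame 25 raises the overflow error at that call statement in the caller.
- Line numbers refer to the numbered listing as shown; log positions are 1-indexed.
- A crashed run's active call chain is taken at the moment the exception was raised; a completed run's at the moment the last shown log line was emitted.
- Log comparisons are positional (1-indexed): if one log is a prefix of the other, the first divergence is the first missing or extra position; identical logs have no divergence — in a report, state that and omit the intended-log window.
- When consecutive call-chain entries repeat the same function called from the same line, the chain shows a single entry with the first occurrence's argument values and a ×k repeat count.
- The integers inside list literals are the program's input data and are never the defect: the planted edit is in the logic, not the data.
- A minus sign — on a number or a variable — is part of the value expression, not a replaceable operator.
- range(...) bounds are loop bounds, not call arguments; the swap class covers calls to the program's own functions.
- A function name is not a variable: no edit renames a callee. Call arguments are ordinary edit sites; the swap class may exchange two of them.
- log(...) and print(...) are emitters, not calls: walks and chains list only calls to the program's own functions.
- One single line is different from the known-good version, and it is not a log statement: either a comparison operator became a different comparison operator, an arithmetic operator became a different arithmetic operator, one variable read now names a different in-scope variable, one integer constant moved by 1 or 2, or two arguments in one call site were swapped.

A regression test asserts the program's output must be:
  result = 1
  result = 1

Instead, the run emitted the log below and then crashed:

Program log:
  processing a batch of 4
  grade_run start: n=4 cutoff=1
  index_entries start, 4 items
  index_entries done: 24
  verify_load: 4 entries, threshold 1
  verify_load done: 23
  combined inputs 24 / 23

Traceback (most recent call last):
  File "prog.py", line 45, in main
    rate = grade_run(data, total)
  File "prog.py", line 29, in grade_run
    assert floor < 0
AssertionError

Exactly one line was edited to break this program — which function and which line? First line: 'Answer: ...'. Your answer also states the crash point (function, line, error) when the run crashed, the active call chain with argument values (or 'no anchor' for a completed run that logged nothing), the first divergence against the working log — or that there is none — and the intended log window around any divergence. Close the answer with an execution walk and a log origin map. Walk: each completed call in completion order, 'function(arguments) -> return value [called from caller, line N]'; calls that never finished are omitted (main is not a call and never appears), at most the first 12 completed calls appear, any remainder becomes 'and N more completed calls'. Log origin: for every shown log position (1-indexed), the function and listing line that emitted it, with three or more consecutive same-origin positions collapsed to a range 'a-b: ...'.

Answer: the defect is in grade_run at line 29.
Key observation: Only 7 log lines were emitted before the run died; the intended continuation was 'merge_totals: inputs 1 and 2'.
Crash: grade_run, line 29, AssertionError.
Call chain: main -> grade_run([1, 12, 5, 6], 1) (called at line 45).
First divergence: position 8 — after 7 matching lines the faulty run goes silent; intended next line 'merge_totals: inputs 1 and 2'.
Intended log window:
  6: verify_load done: 23
  7: combined inputs 24 / 23
  8: merge_totals: inputs 1 and 2
Execution walk:
  index_entries([1, 12, 5, 6]) -> 24  [called from grade_run, line 26]
  verify_load([1, 12, 5, 6], 1) -> 23  [called from grade_run, line 27]
Origin of each log line:
  1 — main, line 44
  2 — grade_run, line 25
  3 — index_entries, line 2
  4 — index_entries, line 6
  5 — verify_load, line 10
  6 — verify_load, line 15
  7 — grade_run, line 28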